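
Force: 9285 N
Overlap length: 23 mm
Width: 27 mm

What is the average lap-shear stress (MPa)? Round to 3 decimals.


Average shear stress = F / (overlap * width)
= 9285 / (23 * 27)
= 14.952 MPa

14.952


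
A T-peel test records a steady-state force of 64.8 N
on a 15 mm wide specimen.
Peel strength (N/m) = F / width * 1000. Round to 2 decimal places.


Peel strength = 64.8 / 15 * 1000
= 4320.00 N/m

4320.00


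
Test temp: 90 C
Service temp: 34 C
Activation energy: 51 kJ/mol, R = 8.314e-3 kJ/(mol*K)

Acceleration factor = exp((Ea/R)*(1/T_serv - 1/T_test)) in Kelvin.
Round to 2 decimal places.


AF = exp((51/0.008314)*(1/307.15 - 1/363.15))
= 21.75

21.75


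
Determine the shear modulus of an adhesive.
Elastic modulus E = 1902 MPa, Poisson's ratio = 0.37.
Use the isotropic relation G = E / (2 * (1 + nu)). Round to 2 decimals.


G = 1902 / (2*(1+0.37)) = 1902 / 2.74
= 694.16 MPa

694.16


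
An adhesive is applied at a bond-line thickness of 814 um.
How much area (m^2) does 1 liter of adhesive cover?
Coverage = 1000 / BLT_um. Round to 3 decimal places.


Coverage = 1000 / 814 = 1.229 m^2

1.229


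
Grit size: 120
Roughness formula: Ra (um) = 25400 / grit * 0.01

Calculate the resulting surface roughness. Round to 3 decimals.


Ra = 25400 / 120 * 0.01
= 2.117 um

2.117


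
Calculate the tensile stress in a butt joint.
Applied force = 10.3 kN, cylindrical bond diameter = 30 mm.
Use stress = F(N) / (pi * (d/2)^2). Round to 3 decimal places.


A = pi * 15.0^2 = 706.8583 mm^2
sigma = 10300.0 / 706.8583 = 14.572 MPa

14.572


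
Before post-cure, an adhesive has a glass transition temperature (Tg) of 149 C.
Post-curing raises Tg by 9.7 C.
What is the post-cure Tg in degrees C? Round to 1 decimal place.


Tg_post = Tg_base + delta_Tg
= 149 + 9.7
= 158.7 C

158.7


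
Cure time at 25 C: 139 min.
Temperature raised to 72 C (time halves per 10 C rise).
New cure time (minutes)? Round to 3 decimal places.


Acceleration factor = 2^(47/10) = 25.9921
New time = 139 / 25.9921 = 5.348 min

5.348


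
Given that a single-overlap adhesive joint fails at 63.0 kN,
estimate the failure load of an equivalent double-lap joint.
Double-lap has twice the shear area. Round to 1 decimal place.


Double-lap factor = 2
Expected load = 63.0 * 2 = 126.0 kN

126.0


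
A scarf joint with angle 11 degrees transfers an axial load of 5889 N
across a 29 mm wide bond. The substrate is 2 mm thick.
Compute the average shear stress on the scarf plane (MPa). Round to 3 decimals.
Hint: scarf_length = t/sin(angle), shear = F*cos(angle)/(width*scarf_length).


scarf_length = 2 / sin(11 deg) = 10.4817 mm
cos(11 deg) = 0.981627
shear stress = 5889 * 0.981627 / (29 * 10.4817)
= 19.018 MPa

19.018


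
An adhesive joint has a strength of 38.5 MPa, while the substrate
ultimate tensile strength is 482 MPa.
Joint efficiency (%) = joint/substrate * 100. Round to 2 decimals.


Efficiency = 38.5 / 482 * 100
= 7.99%

7.99


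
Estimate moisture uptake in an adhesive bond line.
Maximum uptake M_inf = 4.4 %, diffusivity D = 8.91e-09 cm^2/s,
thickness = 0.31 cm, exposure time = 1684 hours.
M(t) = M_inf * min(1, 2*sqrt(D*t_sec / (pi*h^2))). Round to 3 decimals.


Convert time: 1684 h = 6062400 s
ratio = min(1, 2*sqrt(8.91e-09*6062400/(pi*0.31^2)))
= 0.845969
M(t) = 4.4 * 0.845969 = 3.722%

3.722


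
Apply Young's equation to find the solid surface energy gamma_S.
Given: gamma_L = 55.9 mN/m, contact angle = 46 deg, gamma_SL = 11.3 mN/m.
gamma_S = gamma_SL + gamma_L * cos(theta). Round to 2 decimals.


theta_rad = 46 * pi/180 = 0.802851
gamma_S = 11.3 + 55.9 * cos(0.802851)
= 50.13 mN/m

50.13


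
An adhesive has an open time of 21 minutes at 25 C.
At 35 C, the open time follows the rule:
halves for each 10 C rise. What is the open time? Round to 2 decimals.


Factor = 2^((35-25)/10) = 2.0000
Open time = 21 / 2.0000 = 10.50 min

10.50


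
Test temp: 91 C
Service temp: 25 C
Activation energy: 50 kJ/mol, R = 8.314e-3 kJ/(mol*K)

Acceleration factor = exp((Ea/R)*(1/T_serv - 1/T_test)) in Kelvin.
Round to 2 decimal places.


AF = exp((50/0.008314)*(1/298.15 - 1/364.15))
= 38.70

38.70


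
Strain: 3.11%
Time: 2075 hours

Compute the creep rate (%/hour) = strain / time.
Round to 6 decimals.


Creep rate = 3.11 / 2075
= 0.001499 %/h

0.001499


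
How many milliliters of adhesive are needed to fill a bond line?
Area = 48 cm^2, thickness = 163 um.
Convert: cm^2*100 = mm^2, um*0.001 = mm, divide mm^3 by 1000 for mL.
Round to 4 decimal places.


= (48 * 100) * (163 * 0.001) / 1000
= 0.7824 mL

0.7824


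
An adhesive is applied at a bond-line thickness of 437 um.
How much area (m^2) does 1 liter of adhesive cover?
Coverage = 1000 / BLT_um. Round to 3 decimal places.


Coverage = 1000 / 437 = 2.288 m^2

2.288


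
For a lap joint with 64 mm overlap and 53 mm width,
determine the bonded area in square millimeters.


Area = 64 * 53 = 3392 mm^2

3392


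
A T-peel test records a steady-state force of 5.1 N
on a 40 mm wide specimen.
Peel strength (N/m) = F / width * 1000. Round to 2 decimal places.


Peel strength = 5.1 / 40 * 1000
= 127.50 N/m

127.50


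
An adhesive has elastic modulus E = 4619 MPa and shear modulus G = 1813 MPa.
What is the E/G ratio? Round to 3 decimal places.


E/G = 4619 / 1813 = 2.548

2.548


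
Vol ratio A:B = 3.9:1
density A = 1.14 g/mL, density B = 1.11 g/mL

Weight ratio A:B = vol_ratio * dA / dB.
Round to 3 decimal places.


Weight ratio = 3.9 * 1.14 / 1.11
= 4.005

4.005


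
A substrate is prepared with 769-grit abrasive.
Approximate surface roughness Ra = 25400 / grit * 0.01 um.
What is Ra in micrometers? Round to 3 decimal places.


Ra = 25400 / 769 * 0.01 = 0.330 um

0.330


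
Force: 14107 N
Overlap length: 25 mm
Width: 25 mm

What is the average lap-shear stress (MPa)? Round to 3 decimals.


Average shear stress = F / (overlap * width)
= 14107 / (25 * 25)
= 22.571 MPa

22.571


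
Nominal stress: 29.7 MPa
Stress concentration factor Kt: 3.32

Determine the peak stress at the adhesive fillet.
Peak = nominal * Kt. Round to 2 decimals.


Peak stress = 29.7 * 3.32
= 98.60 MPa

98.60


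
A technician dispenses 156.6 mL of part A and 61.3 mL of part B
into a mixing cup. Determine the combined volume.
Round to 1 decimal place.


Combined volume = 156.6 + 61.3
= 217.9 mL

217.9


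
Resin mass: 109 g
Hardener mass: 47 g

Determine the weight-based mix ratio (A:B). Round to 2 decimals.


Ratio = 109 / 47 = 2.32

2.32


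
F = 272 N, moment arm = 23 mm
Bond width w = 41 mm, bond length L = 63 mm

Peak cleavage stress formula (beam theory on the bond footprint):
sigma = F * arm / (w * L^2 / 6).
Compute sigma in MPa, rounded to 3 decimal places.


sigma = (272 * 23) / (41 * 3969 / 6)
= 6256 * 6 / 162729
= 37536 / 162729
= 0.231 MPa

0.231


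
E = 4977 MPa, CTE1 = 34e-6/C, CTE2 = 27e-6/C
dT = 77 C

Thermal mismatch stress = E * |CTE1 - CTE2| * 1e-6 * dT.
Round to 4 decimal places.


= 4977 * 7e-6 * 77
= 2.6826 MPa

2.6826


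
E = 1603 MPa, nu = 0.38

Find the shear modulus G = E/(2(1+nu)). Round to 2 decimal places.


G = 1603 / (2 * 1.38)
= 580.80 MPa

580.80


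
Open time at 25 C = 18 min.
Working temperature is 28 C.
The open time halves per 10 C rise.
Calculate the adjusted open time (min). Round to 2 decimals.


factor = 2^((28 - 25) / 10) = 1.2311
ot = 18 / 1.2311 = 14.62 min

14.62


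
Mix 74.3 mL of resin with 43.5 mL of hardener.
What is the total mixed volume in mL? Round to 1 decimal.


Total = 74.3 + 43.5 = 117.8 mL

117.8


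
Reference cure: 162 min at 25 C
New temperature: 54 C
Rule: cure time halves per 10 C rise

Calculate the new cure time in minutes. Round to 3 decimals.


factor = 2^((54-25)/10) = 7.4643
t_new = 162 / 7.4643 = 21.703 min

21.703


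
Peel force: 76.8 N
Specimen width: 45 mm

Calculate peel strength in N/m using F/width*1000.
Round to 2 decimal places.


Peel strength = 76.8 / 45 * 1000 = 1706.67 N/m

1706.67


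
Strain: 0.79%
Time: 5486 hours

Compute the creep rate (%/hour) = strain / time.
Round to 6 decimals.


Creep rate = 0.79 / 5486
= 0.000144 %/h

0.000144


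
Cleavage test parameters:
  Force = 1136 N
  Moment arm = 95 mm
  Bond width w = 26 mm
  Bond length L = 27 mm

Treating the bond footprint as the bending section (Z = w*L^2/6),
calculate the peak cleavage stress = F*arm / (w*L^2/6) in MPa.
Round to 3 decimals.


M = 1136 * 95 = 107920 N*mm
Z = 26 * 27^2 / 6 = 18954 / 6 mm^3
sigma = M / Z = 6 * 107920 / 18954 = 647520 / 18954
= 34.163 MPa

34.163


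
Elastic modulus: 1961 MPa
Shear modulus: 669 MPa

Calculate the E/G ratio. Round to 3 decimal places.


E / G = 1961 / 669 = 2.931

2.931


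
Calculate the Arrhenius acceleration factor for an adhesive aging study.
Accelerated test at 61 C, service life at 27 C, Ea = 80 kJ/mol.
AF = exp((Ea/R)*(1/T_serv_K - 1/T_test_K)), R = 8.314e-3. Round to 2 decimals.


T_test = 334.15 K, T_serv = 300.15 K
Ea/R = 80 / 0.008314 = 9622.32
AF = exp(9622.32 * (1/300.15 - 1/334.15))
= 26.10

26.10


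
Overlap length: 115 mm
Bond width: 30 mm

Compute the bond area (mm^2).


Bond area = 115 * 30 = 3450 mm^2

3450


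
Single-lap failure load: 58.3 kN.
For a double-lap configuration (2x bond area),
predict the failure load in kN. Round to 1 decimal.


Failure load = 58.3 * 2 = 116.6 kN

116.6


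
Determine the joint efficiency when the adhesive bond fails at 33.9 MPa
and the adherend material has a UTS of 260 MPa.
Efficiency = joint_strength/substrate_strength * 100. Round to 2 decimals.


Joint efficiency = 33.9 / 260 * 100
= 13.04%

13.04


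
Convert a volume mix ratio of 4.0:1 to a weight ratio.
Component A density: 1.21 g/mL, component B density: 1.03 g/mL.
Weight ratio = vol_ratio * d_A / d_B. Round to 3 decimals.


= 4.0 * 1.21 / 1.03 = 4.699

4.699


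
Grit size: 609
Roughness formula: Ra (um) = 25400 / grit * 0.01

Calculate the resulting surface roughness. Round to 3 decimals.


Ra = 25400 / 609 * 0.01
= 0.417 um

0.417


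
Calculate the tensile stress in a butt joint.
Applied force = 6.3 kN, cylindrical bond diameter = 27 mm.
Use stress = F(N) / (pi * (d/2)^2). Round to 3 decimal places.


A = pi * 13.5^2 = 572.5553 mm^2
sigma = 6300.0 / 572.5553 = 11.003 MPa

11.003


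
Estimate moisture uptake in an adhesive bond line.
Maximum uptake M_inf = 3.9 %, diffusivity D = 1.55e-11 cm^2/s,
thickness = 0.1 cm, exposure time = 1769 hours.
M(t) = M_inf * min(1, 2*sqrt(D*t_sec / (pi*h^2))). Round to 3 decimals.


Convert time: 1769 h = 6368400 s
ratio = min(1, 2*sqrt(1.55e-11*6368400/(pi*0.1^2)))
= 0.112108
M(t) = 3.9 * 0.112108 = 0.437%

0.437


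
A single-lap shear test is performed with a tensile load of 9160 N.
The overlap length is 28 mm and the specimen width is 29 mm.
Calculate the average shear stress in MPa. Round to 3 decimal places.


Shear stress = F / (overlap * width)
= 9160 / (28 * 29)
= 9160 / 812
= 11.281 MPa

11.281


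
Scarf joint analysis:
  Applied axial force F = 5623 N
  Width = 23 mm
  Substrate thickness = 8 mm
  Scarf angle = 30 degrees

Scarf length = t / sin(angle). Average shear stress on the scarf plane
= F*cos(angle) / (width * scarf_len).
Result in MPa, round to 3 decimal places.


Scarf length = 8 / sin(30 deg) = 16.0000 mm
cos(30 deg) = 0.866025
Shear = 5623 * 0.866025 / (23 * 16.0000)
= 13.233 MPa

13.233


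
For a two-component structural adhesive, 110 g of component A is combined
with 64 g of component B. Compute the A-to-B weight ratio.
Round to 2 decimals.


Weight ratio A:B = 110 / 64
= 1.72

1.72


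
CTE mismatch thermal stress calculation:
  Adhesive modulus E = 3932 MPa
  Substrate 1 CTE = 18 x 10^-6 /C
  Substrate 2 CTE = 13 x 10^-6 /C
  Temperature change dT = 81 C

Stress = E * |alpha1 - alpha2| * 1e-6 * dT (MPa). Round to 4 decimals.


delta_alpha = |18 - 13| = 5 x 10^-6/C
Stress = 3932 * 5e-6 * 81
= 1.5925 MPa

1.5925


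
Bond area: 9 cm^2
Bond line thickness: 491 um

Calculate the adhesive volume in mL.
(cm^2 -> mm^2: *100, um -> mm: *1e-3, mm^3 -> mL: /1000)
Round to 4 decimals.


V = 9*100 * 491*1e-3 / 1000
= 0.4419 mL

0.4419


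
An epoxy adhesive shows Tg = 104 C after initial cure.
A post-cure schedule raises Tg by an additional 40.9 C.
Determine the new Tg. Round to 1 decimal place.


New Tg = 104 + 40.9
= 144.9 C

144.9


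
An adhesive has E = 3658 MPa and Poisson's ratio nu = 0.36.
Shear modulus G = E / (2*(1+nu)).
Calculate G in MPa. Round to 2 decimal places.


G = 3658 / (2*(1+0.36))
= 3658 / 2.72
= 1344.85 MPa

1344.85


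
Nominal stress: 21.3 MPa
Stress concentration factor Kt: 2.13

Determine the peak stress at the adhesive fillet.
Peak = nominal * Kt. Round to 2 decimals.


Peak stress = 21.3 * 2.13
= 45.37 MPa

45.37


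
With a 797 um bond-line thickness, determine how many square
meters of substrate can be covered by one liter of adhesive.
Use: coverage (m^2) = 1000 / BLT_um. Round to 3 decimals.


Coverage = 1000 / 797 = 1.255 m^2

1.255


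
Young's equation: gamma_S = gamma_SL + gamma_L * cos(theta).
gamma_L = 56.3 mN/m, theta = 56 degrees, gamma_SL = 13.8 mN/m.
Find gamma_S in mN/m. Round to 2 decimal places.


cos(56 deg) = 0.559193
gamma_S = 13.8 + 56.3 * 0.559193
= 45.28 mN/m

45.28


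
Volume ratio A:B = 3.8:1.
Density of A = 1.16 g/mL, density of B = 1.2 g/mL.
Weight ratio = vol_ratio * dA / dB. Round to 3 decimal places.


Wt ratio = 3.8 * 1.16 / 1.2
= 3.673

3.673


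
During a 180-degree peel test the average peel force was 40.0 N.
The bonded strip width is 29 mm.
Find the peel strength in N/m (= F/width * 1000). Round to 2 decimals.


Peel strength = F/width * 1000
= 40.0 / 29 * 1000
= 1379.31 N/m

1379.31


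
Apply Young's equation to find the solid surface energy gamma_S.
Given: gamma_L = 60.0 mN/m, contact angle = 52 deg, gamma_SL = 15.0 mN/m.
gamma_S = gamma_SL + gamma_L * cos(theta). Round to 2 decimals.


theta_rad = 52 * pi/180 = 0.907571
gamma_S = 15.0 + 60.0 * cos(0.907571)
= 51.94 mN/m

51.94


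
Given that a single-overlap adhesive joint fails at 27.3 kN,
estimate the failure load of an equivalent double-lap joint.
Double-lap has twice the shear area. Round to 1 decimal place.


Double-lap factor = 2
Expected load = 27.3 * 2 = 54.6 kN

54.6


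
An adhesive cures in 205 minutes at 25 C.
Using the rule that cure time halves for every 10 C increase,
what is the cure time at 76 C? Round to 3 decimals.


Factor = 2^((76 - 25) / 10) = 34.2968
Cure time = 205 / 34.2968
= 5.977 minutes

5.977


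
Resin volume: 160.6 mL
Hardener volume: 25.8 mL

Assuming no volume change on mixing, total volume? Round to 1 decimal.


V_total = 160.6 + 25.8 = 186.4 mL

186.4


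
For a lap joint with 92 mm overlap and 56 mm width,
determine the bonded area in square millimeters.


Area = 92 * 56 = 5152 mm^2

5152


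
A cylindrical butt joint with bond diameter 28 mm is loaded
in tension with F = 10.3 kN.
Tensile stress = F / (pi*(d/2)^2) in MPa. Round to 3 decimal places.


Area = pi * (28/2)^2 = 615.7522 mm^2
Stress = 10.3*1000 / 615.7522
= 16.728 MPa

16.728


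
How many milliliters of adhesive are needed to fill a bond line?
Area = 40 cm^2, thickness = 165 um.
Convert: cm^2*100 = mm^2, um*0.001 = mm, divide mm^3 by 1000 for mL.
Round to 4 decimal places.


= (40 * 100) * (165 * 0.001) / 1000
= 0.6600 mL

0.6600


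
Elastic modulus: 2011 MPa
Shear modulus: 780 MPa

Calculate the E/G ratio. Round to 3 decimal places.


E / G = 2011 / 780 = 2.578

2.578


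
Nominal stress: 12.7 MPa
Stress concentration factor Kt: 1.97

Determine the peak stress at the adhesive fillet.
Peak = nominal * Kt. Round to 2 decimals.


Peak stress = 12.7 * 1.97
= 25.02 MPa

25.02


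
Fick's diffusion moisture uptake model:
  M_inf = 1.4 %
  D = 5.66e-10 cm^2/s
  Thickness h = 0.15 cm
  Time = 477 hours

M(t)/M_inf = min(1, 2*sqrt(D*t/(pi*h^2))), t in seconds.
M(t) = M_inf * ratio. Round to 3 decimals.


t_sec = 477 * 3600 = 1717200
ratio = 2*sqrt(5.66e-10*1717200/(pi*0.15^2))
= min(1, 0.234521)
= 0.234521
M(t) = 1.4 * 0.234521 = 0.328 %

0.328


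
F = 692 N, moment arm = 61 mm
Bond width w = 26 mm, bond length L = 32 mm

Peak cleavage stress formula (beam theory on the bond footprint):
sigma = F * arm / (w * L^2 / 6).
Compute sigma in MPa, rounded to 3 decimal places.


sigma = (692 * 61) / (26 * 1024 / 6)
= 42212 * 6 / 26624
= 253272 / 26624
= 9.513 MPa

9.513


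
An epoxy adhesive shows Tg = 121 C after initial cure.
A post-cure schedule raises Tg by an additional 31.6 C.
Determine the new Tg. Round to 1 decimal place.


New Tg = 121 + 31.6
= 152.6 C

152.6


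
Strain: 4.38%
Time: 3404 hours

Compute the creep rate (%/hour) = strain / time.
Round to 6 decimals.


Creep rate = 4.38 / 3404
= 0.001287 %/h

0.001287


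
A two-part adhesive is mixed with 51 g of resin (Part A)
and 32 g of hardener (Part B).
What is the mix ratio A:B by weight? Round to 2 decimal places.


Mix ratio = mass_A / mass_B
= 51 / 32
= 1.59

1.59


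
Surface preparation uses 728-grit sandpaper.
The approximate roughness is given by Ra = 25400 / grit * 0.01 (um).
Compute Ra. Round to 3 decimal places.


Ra = 25400 / 728 * 0.01
= 254 / 728
= 0.349 um

0.349


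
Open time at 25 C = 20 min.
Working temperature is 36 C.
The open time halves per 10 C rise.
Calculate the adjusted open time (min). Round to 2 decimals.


factor = 2^((36 - 25) / 10) = 2.1435
ot = 20 / 2.1435 = 9.33 min

9.33


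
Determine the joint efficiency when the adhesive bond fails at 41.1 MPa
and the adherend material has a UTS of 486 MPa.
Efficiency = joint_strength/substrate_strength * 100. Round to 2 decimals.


Joint efficiency = 41.1 / 486 * 100
= 8.46%

8.46


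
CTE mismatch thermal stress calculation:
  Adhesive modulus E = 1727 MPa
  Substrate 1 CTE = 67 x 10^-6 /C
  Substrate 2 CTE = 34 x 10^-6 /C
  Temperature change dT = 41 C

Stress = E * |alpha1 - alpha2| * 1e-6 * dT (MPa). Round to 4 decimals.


delta_alpha = |67 - 34| = 33 x 10^-6/C
Stress = 1727 * 33e-6 * 41
= 2.3366 MPa

2.3366


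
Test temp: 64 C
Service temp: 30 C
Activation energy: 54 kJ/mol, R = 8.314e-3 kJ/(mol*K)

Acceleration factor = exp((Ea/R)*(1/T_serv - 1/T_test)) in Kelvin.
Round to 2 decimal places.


AF = exp((54/0.008314)*(1/303.15 - 1/337.15))
= 8.68

8.68


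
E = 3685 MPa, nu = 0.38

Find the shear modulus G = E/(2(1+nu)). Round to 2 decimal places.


G = 3685 / (2 * 1.38)
= 1335.14 MPa

1335.14


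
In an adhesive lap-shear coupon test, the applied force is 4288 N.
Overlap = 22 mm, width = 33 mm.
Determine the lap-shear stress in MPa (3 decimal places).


stress = F / (overlap * width)
= 4288 / (22 * 33)
= 5.906 MPa

5.906


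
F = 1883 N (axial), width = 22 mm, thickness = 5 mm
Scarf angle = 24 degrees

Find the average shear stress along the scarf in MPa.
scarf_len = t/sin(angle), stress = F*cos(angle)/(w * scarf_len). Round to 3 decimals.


scarf_len = 5/sin(24 deg) = 12.2930
cos(24 deg) = 0.913545
stress = 1883*0.913545/(22*12.2930) = 6.361 MPa

6.361


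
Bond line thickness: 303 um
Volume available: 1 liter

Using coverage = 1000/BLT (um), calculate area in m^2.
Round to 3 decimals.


1 L = 1e6 mm^3, thickness = 303 um = 0.303 mm
Area = 1e6 / 0.303 mm^2 = (1e6 / 0.303) / 1e6 m^2 = 1000 / 303 m^2
= 3.300 m^2

3.300


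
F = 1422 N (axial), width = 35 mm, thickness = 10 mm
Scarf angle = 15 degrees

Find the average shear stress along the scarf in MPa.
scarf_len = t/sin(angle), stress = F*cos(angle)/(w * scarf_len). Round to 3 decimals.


scarf_len = 10/sin(15 deg) = 38.6370
cos(15 deg) = 0.965926
stress = 1422*0.965926/(35*38.6370) = 1.016 MPa

1.016


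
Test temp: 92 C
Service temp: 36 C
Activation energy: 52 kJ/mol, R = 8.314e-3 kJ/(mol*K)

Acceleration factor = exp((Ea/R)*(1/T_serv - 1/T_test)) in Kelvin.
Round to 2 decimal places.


AF = exp((52/0.008314)*(1/309.15 - 1/365.15))
= 22.26

22.26


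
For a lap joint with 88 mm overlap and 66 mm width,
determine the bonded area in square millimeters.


Area = 88 * 66 = 5808 mm^2

5808


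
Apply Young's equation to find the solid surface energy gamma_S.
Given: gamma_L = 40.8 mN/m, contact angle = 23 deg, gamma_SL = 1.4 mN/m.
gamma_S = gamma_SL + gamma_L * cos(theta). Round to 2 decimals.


theta_rad = 23 * pi/180 = 0.401426
gamma_S = 1.4 + 40.8 * cos(0.401426)
= 38.96 mN/m

38.96


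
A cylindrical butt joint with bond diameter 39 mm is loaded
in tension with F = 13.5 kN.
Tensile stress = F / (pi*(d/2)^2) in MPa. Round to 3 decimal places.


Area = pi * (39/2)^2 = 1194.5906 mm^2
Stress = 13.5*1000 / 1194.5906
= 11.301 MPa

11.301


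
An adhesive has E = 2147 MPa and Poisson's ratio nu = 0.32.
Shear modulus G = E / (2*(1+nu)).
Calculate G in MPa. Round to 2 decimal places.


G = 2147 / (2*(1+0.32))
= 2147 / 2.64
= 813.26 MPa

813.26


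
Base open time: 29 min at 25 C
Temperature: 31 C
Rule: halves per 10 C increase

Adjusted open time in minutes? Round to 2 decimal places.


Acceleration = 2^((31-25)/10) = 1.5157
Open time = 29 / 1.5157 = 19.13 min

19.13


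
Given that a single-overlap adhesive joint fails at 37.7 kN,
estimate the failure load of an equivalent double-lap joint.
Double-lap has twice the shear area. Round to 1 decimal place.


Double-lap factor = 2
Expected load = 37.7 * 2 = 75.4 kN

75.4


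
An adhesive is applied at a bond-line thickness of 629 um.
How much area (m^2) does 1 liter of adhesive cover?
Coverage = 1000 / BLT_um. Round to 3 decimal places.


Coverage = 1000 / 629 = 1.590 m^2

1.590


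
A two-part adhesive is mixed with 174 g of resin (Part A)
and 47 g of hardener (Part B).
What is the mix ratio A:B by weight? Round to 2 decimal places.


Mix ratio = mass_A / mass_B
= 174 / 47
= 3.70

3.70


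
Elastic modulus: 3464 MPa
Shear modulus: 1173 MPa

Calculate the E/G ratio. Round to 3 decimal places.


E / G = 3464 / 1173 = 2.953

2.953


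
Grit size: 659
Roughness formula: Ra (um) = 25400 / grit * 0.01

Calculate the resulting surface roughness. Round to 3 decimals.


Ra = 25400 / 659 * 0.01
= 0.385 um

0.385


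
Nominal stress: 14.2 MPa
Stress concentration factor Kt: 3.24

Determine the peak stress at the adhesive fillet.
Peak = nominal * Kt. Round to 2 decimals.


Peak stress = 14.2 * 3.24
= 46.01 MPa

46.01


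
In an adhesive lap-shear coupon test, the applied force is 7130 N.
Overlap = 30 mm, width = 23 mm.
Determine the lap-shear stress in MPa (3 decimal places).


stress = F / (overlap * width)
= 7130 / (30 * 23)
= 10.333 MPa

10.333


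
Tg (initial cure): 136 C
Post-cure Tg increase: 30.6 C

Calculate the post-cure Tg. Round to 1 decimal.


Post-cure Tg = 136 + 30.6 = 166.6 C

166.6


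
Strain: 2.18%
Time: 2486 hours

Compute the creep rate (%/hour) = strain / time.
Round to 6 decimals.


Creep rate = 2.18 / 2486
= 0.000877 %/h

0.000877


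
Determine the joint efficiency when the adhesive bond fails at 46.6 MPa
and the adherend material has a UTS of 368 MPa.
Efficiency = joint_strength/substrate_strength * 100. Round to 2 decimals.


Joint efficiency = 46.6 / 368 * 100
= 12.66%

12.66


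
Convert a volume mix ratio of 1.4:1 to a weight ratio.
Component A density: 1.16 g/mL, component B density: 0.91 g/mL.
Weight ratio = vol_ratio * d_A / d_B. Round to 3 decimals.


= 1.4 * 1.16 / 0.91 = 1.785

1.785


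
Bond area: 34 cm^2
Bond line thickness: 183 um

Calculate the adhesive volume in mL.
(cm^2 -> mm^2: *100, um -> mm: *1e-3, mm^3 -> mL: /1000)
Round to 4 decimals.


V = 34*100 * 183*1e-3 / 1000
= 0.6222 mL

0.6222


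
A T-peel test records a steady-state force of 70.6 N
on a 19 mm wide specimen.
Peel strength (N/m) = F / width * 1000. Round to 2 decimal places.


Peel strength = 70.6 / 19 * 1000
= 3715.79 N/m

3715.79


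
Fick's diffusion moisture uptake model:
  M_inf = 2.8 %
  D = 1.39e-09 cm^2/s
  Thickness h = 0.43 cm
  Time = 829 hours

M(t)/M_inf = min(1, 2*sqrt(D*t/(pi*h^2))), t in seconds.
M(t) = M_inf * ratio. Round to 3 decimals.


t_sec = 829 * 3600 = 2984400
ratio = 2*sqrt(1.39e-09*2984400/(pi*0.43^2))
= min(1, 0.169014)
= 0.169014
M(t) = 2.8 * 0.169014 = 0.473 %

0.473


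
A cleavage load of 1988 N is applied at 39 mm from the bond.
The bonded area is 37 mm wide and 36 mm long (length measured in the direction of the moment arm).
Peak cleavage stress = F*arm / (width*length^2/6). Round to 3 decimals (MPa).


Moment = 1988 * 39 = 77532 N*mm
Section modulus = 37 * 1296 / 6 = 47952 / 6 mm^3
Stress = 77532 / (47952 / 6) = 465192 / 47952
= 9.701 MPa

9.701


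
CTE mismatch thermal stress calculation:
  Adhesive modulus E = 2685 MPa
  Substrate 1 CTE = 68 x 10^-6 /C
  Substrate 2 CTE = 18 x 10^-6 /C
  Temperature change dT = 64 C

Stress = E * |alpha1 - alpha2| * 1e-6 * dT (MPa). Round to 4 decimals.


delta_alpha = |68 - 18| = 50 x 10^-6/C
Stress = 2685 * 50e-6 * 64
= 8.5920 MPa

8.5920


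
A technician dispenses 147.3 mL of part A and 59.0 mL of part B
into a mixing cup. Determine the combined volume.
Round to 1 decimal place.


Combined volume = 147.3 + 59.0
= 206.3 mL

206.3


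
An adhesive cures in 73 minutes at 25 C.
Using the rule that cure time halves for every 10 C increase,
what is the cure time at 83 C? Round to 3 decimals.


Factor = 2^((83 - 25) / 10) = 55.7152
Cure time = 73 / 55.7152
= 1.310 minutes

1.310


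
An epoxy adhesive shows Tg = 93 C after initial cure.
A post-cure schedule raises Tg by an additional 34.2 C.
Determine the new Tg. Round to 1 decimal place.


New Tg = 93 + 34.2
= 127.2 C

127.2


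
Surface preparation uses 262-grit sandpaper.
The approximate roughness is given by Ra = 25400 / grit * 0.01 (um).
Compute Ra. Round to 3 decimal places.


Ra = 25400 / 262 * 0.01
= 254 / 262
= 0.969 um

0.969


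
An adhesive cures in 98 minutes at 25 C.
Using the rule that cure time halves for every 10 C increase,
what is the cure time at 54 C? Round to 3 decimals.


Factor = 2^((54 - 25) / 10) = 7.4643
Cure time = 98 / 7.4643
= 13.129 minutes

13.129


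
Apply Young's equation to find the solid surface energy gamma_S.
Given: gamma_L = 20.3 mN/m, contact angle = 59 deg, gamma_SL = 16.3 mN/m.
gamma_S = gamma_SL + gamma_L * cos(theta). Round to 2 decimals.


theta_rad = 59 * pi/180 = 1.029744
gamma_S = 16.3 + 20.3 * cos(1.029744)
= 26.76 mN/m

26.76


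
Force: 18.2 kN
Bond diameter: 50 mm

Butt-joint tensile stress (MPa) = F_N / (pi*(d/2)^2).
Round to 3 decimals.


F_N = 18.2 * 1000 = 18200.0 N
A = pi*(25.0)^2 = 1963.4954 mm^2
stress = 18200.0 / 1963.4954 = 9.269 MPa

9.269


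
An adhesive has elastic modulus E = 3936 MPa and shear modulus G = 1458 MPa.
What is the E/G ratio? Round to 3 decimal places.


E/G = 3936 / 1458 = 2.700

2.700


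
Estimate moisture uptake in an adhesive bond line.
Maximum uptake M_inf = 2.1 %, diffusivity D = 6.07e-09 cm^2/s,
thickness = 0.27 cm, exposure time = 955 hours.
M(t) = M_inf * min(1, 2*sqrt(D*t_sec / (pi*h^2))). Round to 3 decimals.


Convert time: 955 h = 3438000 s
ratio = min(1, 2*sqrt(6.07e-09*3438000/(pi*0.27^2)))
= 0.603724
M(t) = 2.1 * 0.603724 = 1.268%

1.268


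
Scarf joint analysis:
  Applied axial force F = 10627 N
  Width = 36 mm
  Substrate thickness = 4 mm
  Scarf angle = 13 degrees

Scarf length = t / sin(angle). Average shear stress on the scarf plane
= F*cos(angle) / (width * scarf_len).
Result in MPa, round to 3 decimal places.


Scarf length = 4 / sin(13 deg) = 17.7816 mm
cos(13 deg) = 0.974370
Shear = 10627 * 0.974370 / (36 * 17.7816)
= 16.176 MPa

16.176


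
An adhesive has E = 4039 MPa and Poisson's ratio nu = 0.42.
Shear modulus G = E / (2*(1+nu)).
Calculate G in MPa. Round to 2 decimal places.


G = 4039 / (2*(1+0.42))
= 4039 / 2.84
= 1422.18 MPa

1422.18


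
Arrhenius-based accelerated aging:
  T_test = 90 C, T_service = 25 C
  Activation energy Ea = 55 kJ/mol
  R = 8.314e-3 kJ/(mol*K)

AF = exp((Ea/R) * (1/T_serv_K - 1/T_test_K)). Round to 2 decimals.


T_test_K = 363.15, T_serv_K = 298.15
AF = exp((55/8.314e-3) * (1/298.15 - 1/363.15))
= 53.06

53.06


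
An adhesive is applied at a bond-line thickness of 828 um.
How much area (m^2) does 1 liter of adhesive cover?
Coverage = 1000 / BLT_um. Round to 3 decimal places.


Coverage = 1000 / 828 = 1.208 m^2

1.208


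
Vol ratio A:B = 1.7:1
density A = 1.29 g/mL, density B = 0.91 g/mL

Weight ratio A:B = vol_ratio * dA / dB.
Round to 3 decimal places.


Weight ratio = 1.7 * 1.29 / 0.91
= 2.410

2.410


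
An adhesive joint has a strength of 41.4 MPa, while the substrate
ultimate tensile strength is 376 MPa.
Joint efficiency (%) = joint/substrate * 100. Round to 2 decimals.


Efficiency = 41.4 / 376 * 100
= 11.01%

11.01


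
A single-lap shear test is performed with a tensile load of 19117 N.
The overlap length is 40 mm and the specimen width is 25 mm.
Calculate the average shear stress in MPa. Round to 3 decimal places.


Shear stress = F / (overlap * width)
= 19117 / (40 * 25)
= 19117 / 1000
= 19.117 MPa

19.117


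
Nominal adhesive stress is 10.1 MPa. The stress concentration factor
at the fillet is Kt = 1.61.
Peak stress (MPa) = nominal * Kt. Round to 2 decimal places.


Peak = 10.1 * 1.61 = 16.26 MPa

16.26


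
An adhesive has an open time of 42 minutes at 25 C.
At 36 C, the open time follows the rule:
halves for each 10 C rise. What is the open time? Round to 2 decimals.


Factor = 2^((36-25)/10) = 2.1435
Open time = 42 / 2.1435 = 19.59 min

19.59


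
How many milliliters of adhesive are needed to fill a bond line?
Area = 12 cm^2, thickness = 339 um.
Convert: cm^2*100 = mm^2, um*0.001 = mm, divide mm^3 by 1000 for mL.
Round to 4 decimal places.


= (12 * 100) * (339 * 0.001) / 1000
= 0.4068 mL

0.4068


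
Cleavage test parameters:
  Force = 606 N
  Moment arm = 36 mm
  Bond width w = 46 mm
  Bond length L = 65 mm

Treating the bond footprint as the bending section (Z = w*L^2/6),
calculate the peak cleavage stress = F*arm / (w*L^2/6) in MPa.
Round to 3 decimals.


M = 606 * 36 = 21816 N*mm
Z = 46 * 65^2 / 6 = 194350 / 6 mm^3
sigma = M / Z = 6 * 21816 / 194350 = 130896 / 194350
= 0.674 MPa

0.674


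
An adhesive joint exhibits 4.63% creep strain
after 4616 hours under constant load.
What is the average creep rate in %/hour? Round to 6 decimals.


Creep rate = strain / time
= 4.63 / 4616
= 0.001003 %/h

0.001003


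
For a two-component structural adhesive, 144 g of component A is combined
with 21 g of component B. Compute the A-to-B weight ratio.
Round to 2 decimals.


Weight ratio A:B = 144 / 21
= 6.86

6.86


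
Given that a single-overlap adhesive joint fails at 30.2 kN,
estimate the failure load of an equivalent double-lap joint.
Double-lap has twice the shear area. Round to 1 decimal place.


Double-lap factor = 2
Expected load = 30.2 * 2 = 60.4 kN

60.4


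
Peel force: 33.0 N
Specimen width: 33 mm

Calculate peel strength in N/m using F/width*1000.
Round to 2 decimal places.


Peel strength = 33.0 / 33 * 1000 = 1000.00 N/m

1000.00


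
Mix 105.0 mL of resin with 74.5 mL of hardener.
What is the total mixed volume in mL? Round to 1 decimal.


Total = 105.0 + 74.5 = 179.5 mL

179.5


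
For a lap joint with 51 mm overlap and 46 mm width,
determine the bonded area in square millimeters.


Area = 51 * 46 = 2346 mm^2

2346


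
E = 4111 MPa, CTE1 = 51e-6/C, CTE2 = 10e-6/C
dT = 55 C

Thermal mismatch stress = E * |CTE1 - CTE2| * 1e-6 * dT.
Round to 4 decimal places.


= 4111 * 41e-6 * 55
= 9.2703 MPa

9.2703


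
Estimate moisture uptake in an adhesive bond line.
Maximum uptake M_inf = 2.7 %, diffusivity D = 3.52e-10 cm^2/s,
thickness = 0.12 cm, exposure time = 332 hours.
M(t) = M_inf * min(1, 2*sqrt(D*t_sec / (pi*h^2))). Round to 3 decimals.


Convert time: 332 h = 1195200 s
ratio = min(1, 2*sqrt(3.52e-10*1195200/(pi*0.12^2)))
= 0.192870
M(t) = 2.7 * 0.192870 = 0.521%

0.521


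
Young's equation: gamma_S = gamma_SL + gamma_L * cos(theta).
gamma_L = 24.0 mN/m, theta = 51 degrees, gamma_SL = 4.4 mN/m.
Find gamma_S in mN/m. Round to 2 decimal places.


cos(51 deg) = 0.629320
gamma_S = 4.4 + 24.0 * 0.629320
= 19.50 mN/m

19.50


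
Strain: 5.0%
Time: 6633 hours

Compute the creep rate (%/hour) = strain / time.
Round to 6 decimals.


Creep rate = 5.0 / 6633
= 0.000754 %/h

0.000754


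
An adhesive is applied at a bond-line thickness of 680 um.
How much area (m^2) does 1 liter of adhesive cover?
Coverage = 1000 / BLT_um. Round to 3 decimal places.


Coverage = 1000 / 680 = 1.471 m^2

1.471


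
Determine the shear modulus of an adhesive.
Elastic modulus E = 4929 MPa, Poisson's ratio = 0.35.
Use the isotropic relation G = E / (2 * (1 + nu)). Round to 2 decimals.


G = 4929 / (2*(1+0.35)) = 4929 / 2.70
= 1825.56 MPa

1825.56


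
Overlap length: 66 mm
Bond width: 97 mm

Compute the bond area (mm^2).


Bond area = 66 * 97 = 6402 mm^2

6402


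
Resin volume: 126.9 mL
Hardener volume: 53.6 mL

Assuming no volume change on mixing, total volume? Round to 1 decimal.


V_total = 126.9 + 53.6 = 180.5 mL

180.5


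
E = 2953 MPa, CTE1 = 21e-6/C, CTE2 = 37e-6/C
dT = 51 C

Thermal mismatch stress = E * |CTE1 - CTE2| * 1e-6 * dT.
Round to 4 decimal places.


= 2953 * 16e-6 * 51
= 2.4096 MPa

2.4096


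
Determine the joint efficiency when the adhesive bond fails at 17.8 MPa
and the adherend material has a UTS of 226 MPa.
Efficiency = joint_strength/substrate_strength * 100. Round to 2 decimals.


Joint efficiency = 17.8 / 226 * 100
= 7.88%

7.88


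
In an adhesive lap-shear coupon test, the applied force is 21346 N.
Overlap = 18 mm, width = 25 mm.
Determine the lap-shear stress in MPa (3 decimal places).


stress = F / (overlap * width)
= 21346 / (18 * 25)
= 47.436 MPa

47.436


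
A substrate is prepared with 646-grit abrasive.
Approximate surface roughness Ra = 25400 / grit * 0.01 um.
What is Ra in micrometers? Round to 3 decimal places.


Ra = 25400 / 646 * 0.01 = 0.393 um

0.393


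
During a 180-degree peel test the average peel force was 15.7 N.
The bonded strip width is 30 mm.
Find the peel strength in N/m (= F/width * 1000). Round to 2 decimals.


Peel strength = F/width * 1000
= 15.7 / 30 * 1000
= 523.33 N/m

523.33


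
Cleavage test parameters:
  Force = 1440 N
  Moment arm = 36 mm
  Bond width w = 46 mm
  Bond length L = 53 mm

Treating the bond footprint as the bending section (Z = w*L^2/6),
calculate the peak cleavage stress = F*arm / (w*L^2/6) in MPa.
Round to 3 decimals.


M = 1440 * 36 = 51840 N*mm
Z = 46 * 53^2 / 6 = 129214 / 6 mm^3
sigma = M / Z = 6 * 51840 / 129214 = 311040 / 129214
= 2.407 MPa

2.407


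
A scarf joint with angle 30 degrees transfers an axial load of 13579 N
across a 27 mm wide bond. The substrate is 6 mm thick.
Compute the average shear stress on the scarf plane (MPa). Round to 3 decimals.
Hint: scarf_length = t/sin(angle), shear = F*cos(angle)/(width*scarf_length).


scarf_length = 6 / sin(30 deg) = 12.0000 mm
cos(30 deg) = 0.866025
shear stress = 13579 * 0.866025 / (27 * 12.0000)
= 36.296 MPa

36.296


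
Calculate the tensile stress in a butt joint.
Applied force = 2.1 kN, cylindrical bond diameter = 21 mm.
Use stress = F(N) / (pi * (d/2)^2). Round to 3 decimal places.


A = pi * 10.5^2 = 346.3606 mm^2
sigma = 2100.0 / 346.3606 = 6.063 MPa

6.063


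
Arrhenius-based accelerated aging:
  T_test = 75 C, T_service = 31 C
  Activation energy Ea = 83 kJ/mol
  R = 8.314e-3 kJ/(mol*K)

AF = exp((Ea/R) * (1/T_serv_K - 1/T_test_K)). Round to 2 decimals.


T_test_K = 348.15, T_serv_K = 304.15
AF = exp((83/8.314e-3) * (1/304.15 - 1/348.15))
= 63.32

63.32


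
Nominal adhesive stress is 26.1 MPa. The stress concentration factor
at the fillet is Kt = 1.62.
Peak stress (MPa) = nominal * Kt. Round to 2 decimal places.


Peak = 26.1 * 1.62 = 42.28 MPa

42.28


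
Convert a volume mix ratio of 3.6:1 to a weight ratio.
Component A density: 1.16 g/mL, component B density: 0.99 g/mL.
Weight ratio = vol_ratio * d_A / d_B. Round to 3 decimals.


= 3.6 * 1.16 / 0.99 = 4.218

4.218


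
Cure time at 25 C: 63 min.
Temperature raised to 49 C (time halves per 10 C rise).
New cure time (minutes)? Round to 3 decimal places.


Acceleration factor = 2^(24/10) = 5.2780
New time = 63 / 5.2780 = 11.936 min

11.936


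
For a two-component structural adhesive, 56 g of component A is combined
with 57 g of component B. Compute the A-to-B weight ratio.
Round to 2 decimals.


Weight ratio A:B = 56 / 57
= 0.98

0.98


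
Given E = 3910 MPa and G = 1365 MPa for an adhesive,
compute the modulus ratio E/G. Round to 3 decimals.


E/G ratio = 3910 / 1365 = 2.864

2.864


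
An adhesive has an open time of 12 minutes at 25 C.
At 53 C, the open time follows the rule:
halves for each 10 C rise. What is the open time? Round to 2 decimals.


Factor = 2^((53-25)/10) = 6.9644
Open time = 12 / 6.9644 = 1.72 min

1.72


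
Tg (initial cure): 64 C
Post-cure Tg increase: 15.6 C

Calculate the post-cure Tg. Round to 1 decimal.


Post-cure Tg = 64 + 15.6 = 79.6 C

79.6


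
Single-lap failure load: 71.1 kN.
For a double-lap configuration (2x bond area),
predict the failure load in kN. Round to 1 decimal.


Failure load = 71.1 * 2 = 142.2 kN

142.2


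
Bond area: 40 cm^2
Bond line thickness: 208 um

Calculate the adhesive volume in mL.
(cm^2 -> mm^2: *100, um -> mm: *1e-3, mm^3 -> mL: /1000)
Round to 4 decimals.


V = 40*100 * 208*1e-3 / 1000
= 0.8320 mL

0.8320


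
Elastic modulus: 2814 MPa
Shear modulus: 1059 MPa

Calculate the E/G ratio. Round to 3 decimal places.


E / G = 2814 / 1059 = 2.657

2.657


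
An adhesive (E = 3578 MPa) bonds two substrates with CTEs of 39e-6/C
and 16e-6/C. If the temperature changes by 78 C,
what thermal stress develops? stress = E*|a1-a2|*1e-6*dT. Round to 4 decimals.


Stress = 3578 * |39 - 16| * 1e-6 * 78
= 6.4189 MPa

6.4189


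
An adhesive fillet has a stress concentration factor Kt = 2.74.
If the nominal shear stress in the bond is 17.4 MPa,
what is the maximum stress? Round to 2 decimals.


Max stress = 17.4 * 2.74 = 47.68 MPa

47.68


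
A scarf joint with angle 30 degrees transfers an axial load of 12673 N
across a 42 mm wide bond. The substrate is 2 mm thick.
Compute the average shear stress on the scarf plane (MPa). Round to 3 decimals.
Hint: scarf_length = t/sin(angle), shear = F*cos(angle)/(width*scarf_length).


scarf_length = 2 / sin(30 deg) = 4.0000 mm
cos(30 deg) = 0.866025
shear stress = 12673 * 0.866025 / (42 * 4.0000)
= 65.328 MPa

65.328


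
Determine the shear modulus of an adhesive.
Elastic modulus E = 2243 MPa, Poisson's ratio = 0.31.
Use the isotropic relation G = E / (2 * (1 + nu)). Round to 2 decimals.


G = 2243 / (2*(1+0.31)) = 2243 / 2.62
= 856.11 MPa

856.11


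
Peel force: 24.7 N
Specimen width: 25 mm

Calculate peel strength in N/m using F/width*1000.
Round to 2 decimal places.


Peel strength = 24.7 / 25 * 1000 = 988.00 N/m

988.00


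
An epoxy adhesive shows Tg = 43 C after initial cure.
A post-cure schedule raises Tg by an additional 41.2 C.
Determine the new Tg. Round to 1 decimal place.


New Tg = 43 + 41.2
= 84.2 C

84.2


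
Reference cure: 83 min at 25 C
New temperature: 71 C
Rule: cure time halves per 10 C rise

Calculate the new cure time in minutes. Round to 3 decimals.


factor = 2^((71-25)/10) = 24.2515
t_new = 83 / 24.2515 = 3.422 min

3.422


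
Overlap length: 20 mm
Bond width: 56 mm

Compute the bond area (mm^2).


Bond area = 20 * 56 = 1120 mm^2

1120
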